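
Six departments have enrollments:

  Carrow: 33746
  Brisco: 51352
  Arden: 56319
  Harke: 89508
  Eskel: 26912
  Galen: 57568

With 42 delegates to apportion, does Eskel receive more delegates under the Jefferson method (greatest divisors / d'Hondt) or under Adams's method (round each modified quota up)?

Adams

Jefferson: Carrow 4, Brisco 7, Arden 8, Harke 12, Eskel 3, Galen 8.
Adams: Carrow 5, Brisco 7, Arden 7, Harke 11, Eskel 4, Galen 8.
Eskel gets 3 under Jefferson and 4 under Adams.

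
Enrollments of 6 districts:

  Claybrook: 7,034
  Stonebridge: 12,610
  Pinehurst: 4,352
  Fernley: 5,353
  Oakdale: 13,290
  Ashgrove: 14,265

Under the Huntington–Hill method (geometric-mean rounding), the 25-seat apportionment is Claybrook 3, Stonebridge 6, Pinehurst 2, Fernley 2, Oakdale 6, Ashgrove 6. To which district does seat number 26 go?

Ashgrove

Priority for the next seat is population ÷ (√(s·(s+1))).
Priorities: Claybrook 2030.541, Stonebridge 1945.765, Pinehurst 1776.697, Fernley 2185.353, Oakdale 2050.692, Ashgrove 2201.137.
Highest priority: Ashgrove.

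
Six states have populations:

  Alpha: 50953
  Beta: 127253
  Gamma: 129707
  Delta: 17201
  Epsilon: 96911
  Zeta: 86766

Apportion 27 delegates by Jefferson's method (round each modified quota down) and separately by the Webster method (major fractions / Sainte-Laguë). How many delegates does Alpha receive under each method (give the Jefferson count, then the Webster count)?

2 and 3

Jefferson: Alpha 2, Beta 7, Gamma 7, Delta 1, Epsilon 5, Zeta 5.
Webster: Alpha 3, Beta 7, Gamma 7, Delta 1, Epsilon 5, Zeta 4.
Alpha gets 2 under Jefferson and 3 under Webster.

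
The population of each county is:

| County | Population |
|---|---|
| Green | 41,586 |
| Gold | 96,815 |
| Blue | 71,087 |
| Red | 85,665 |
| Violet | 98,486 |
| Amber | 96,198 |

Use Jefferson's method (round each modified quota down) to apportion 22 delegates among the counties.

Standard divisor 489837/22 ≈ 22265.318; standard quotas: Green 1.868, Gold 4.348, Blue 3.193, Red 3.847, Violet 4.423, Amber 4.321.
Rounding down gives 1, 4, 3, 3, 4, 4 = 19 seats, so the divisor must be adjusted.
With modified divisor 19500: modified quotas Green 2.133, Gold 4.965, Blue 3.645, Red 4.393, Violet 5.051, Amber 4.933.
Rounding down: Green 2, Gold 4, Blue 3, Red 4, Violet 5, Amber 4 (total 22).

Green 2; Gold 4; Blue 3; Red 4; Violet 5; Amber 4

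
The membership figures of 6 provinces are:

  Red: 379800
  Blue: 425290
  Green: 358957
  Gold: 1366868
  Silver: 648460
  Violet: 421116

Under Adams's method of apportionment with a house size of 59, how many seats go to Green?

6

Standard divisor 3600491/59 ≈ 61025.271; standard quotas: Red 6.224, Blue 6.969, Green 5.882, Gold 22.398, Silver 10.626, Violet 6.901.
Rounding up gives 7, 7, 6, 23, 11, 7 = 61 seats, so the divisor must be adjusted.
With modified divisor 64100: modified quotas Red 5.925, Blue 6.635, Green 5.600, Gold 21.324, Silver 10.116, Violet 6.570.
Rounding up: Red 6, Blue 7, Green 6, Gold 22, Silver 11, Violet 7 (total 59).
Green receives 6.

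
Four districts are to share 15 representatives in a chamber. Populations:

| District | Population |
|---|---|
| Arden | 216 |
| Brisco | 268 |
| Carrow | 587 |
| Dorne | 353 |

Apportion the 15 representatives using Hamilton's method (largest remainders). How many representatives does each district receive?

Arden 2; Brisco 3; Carrow 6; Dorne 4

Standard divisor: 1424 ÷ 15 ≈ 94.933.
Standard quotas: Arden 2.275, Brisco 2.823, Carrow 6.183, Dorne 3.718.
Lower quotas: Arden 2, Brisco 2, Carrow 6, Dorne 3 (sum 13, leaving 2 seats).
Remainders in descending order: Brisco 0.823, Dorne 0.718, Arden 0.275, Carrow 0.183.
Largest remainders: Brisco, Dorne receive the extra seats.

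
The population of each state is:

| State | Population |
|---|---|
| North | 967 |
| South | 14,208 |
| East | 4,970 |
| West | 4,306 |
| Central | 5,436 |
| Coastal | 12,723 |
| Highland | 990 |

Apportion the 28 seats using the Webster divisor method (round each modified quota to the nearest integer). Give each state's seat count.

Standard divisor 43600/28 ≈ 1557.143; standard quotas: North 0.621, South 9.124, East 3.192, West 2.765, Central 3.491, Coastal 8.171, Highland 0.636.
Rounding to the nearest integer gives North 1, South 9, East 3, West 3, Central 3, Coastal 8, Highland 1 — total 28, matching the house size, so no adjustment is needed.

North 1, South 9, East 3, West 3, Central 3, Coastal 8, Highland 1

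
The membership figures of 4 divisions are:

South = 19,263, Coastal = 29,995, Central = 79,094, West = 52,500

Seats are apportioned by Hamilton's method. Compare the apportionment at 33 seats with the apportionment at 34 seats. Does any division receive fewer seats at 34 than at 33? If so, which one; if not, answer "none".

South

At 33 seats: South 4, Coastal 5, Central 14, West 10.
At 34 seats: South 3, Coastal 6, Central 15, West 10.
South drops from 4 to 3.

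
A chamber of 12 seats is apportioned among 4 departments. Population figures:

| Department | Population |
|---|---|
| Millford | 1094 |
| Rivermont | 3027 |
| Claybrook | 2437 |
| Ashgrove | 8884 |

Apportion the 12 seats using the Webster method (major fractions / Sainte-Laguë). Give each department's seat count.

Standard divisor 15442/12 ≈ 1286.833; standard quotas: Millford 0.850, Rivermont 2.352, Claybrook 1.894, Ashgrove 6.904.
Rounding to the nearest integer gives Millford 1, Rivermont 2, Claybrook 2, Ashgrove 7 — total 12, matching the house size, so no adjustment is needed.

Millford: 1; Rivermont: 2; Claybrook: 2; Ashgrove: 7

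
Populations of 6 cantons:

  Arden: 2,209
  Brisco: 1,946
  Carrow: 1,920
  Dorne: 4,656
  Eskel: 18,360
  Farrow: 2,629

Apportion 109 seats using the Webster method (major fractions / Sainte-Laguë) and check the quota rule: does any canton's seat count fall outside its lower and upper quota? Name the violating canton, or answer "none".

Eskel

Standard quotas: Arden 7.591, Brisco 6.687, Carrow 6.598, Dorne 15.999, Eskel 63.091, Farrow 9.034.
Webster allocation: Arden 8, Brisco 7, Carrow 7, Dorne 16, Eskel 62, Farrow 9.
Eskel has quota 63.091 (lower 63, upper 64) but receives 62 — outside the quota interval.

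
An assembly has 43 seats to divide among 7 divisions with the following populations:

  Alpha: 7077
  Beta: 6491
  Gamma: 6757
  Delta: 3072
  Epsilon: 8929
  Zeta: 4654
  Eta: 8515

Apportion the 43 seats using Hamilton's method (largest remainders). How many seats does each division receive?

Alpha: 7, Beta: 6, Gamma: 6, Delta: 3, Epsilon: 9, Zeta: 4, Eta: 8

Total 45495; standard divisor 45495/43 ≈ 1058.023.
Standard quotas: Alpha 6.6889, Beta 6.1350, Gamma 6.3864, Delta 2.9035, Epsilon 8.4393, Zeta 4.3988, Eta 8.0480.
Lower quotas: Alpha 6, Beta 6, Gamma 6, Delta 2, Epsilon 8, Zeta 4, Eta 8 (sum 40, leaving 3 seats).
Remainders in descending order: Delta 0.9035, Alpha 0.6889, Epsilon 0.4393, Zeta 0.3988, Gamma 0.3864, Beta 0.1350, Eta 0.0480.
The surplus seats go to Delta, Alpha, Epsilon.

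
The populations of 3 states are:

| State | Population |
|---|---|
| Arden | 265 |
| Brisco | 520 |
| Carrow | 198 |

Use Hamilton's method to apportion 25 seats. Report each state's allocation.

Arden 7; Brisco 13; Carrow 5

Total 983; standard divisor 983/25 ≈ 39.32.
Standard quotas: Arden 6.740, Brisco 13.225, Carrow 5.036.
Lower quotas: Arden 6, Brisco 13, Carrow 5 (sum 24, leaving 1 seat).
Remainders in descending order: Arden 0.740, Brisco 0.225, Carrow 0.036.
The surplus seat goes to Arden.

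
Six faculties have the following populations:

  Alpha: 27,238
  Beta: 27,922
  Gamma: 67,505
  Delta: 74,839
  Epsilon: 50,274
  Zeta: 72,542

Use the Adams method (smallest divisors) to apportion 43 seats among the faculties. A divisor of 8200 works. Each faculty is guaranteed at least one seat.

Alpha 4, Beta 4, Gamma 9, Delta 10, Epsilon 7, Zeta 9

With modified divisor 8200: modified quotas Alpha 3.322, Beta 3.405, Gamma 8.232, Delta 9.127, Epsilon 6.131, Zeta 8.847.
Rounding up: Alpha 4, Beta 4, Gamma 9, Delta 10, Epsilon 7, Zeta 9 (total 43).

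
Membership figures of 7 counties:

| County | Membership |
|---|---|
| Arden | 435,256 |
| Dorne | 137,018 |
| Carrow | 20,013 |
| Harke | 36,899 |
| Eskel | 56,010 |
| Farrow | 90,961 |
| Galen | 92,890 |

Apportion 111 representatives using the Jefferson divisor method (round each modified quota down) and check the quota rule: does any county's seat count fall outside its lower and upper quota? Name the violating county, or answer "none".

Standard quotas: Arden 55.594, Dorne 17.501, Carrow 2.556, Harke 4.713, Eskel 7.154, Farrow 11.618, Galen 11.864.
Jefferson allocation: Arden 57, Dorne 18, Carrow 2, Harke 4, Eskel 7, Farrow 11, Galen 12.
Arden has quota 55.594 (lower 55, upper 56) but receives 57 — outside the quota interval.

Arden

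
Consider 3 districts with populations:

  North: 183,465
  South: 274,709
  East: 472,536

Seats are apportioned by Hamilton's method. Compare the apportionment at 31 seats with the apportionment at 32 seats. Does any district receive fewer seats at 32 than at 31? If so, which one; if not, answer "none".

none

At 31 seats: North 6, South 9, East 16.
At 32 seats: North 6, South 10, East 16.
No district's allocation decreased.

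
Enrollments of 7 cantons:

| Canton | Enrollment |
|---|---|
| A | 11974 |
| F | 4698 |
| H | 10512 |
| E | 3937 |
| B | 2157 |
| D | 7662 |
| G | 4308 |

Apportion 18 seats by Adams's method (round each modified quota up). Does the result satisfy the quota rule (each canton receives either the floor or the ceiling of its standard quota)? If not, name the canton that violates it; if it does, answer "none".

none

Standard quotas: A 4.763, F 1.869, H 4.182, E 1.566, B 0.858, D 3.048, G 1.714.
Adams allocation: A 4, F 2, H 4, E 2, B 1, D 3, G 2.
Every allocation lies between the lower and upper quota.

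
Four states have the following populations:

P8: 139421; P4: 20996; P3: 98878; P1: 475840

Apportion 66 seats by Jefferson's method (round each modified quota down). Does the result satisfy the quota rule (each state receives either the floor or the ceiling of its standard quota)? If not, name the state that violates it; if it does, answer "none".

Standard quotas: P8 12.517, P4 1.885, P3 8.877, P1 42.721.
Jefferson allocation: P8 12, P4 1, P3 9, P1 44.
P1 has quota 42.721 (lower 42, upper 43) but receives 44 — outside the quota interval.

P1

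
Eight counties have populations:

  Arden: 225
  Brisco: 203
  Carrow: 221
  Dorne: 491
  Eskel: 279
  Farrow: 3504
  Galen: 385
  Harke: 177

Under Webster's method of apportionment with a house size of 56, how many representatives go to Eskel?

Standard divisor 5485/56 ≈ 97.946; standard quotas: Arden 2.297, Brisco 2.073, Carrow 2.256, Dorne 5.013, Eskel 2.848, Farrow 35.775, Galen 3.931, Harke 1.807.
Rounding to the nearest integer gives Arden 2, Brisco 2, Carrow 2, Dorne 5, Eskel 3, Farrow 36, Galen 4, Harke 2 — total 56, matching the house size, so no adjustment is needed.
Eskel receives 3.

3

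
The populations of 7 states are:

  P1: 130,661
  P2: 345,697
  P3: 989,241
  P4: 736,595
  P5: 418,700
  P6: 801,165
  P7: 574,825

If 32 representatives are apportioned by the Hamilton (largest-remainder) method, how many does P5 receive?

The standard divisor is 3996884/32 ≈ 124902.625.
Standard quotas: P1 1.0461, P2 2.7677, P3 7.9201, P4 5.8974, P5 3.3522, P6 6.4143, P7 4.6022.
Lower quotas: P1 1, P2 2, P3 7, P4 5, P5 3, P6 6, P7 4 (sum 28, leaving 4 seats).
Remainders in descending order: P3 0.9201, P4 0.8974, P2 0.7677, P7 0.6022, P6 0.4143, P5 0.3522, P1 0.0461.
Largest remainders: P3, P4, P2, P7 receive the extra seats.
P5 receives 3.

3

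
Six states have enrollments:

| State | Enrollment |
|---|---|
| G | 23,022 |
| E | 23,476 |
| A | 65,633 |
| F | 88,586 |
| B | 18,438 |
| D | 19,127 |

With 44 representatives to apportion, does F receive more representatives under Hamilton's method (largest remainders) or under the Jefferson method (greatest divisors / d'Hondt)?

Hamilton: G 4, E 4, A 12, F 16, B 4, D 4.
Jefferson: G 4, E 4, A 13, F 17, B 3, D 3.
F gets 16 under Hamilton and 17 under Jefferson.

Jefferson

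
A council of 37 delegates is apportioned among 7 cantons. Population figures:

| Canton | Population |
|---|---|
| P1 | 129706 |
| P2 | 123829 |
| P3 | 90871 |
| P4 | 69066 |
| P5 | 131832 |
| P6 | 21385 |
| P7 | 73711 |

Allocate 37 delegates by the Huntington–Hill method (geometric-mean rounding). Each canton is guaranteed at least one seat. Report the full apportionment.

With divisor 16962: modified quotas P1 7.647, P2 7.300, P3 5.357, P4 4.072, P5 7.772, P6 1.261, P7 4.346.
Geometric-mean thresholds: P1 √(7·8)=7.483, P2 √(7·8)=7.483, P3 √(5·6)=5.477, P4 √(4·5)=4.472, P5 √(7·8)=7.483, P6 √(1·2)=1.414, P7 √(4·5)=4.472.
Each quota rounded against its threshold gives P1 8, P2 7, P3 5, P4 4, P5 8, P6 1, P7 4 (total 37).

P1 8; P2 7; P3 5; P4 4; P5 8; P6 1; P7 4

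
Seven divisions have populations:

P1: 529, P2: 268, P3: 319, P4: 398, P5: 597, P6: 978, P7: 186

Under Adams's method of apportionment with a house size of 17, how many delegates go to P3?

Standard divisor 3275/17 ≈ 192.647; standard quotas: P1 2.746, P2 1.391, P3 1.656, P4 2.066, P5 3.099, P6 5.077, P7 0.965.
Rounding up gives 3, 2, 2, 3, 4, 6, 1 = 21 seats, so the divisor must be adjusted.
With modified divisor 250: modified quotas P1 2.116, P2 1.072, P3 1.276, P4 1.592, P5 2.388, P6 3.912, P7 0.744.
Rounding up: P1 3, P2 2, P3 2, P4 2, P5 3, P6 4, P7 1 (total 17).
P3 receives 2.

2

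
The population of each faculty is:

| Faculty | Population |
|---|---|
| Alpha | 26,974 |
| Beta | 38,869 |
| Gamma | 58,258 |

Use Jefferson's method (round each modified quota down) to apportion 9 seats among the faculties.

Alpha=2; Beta=3; Gamma=4

Standard divisor 124101/9 ≈ 13789; standard quotas: Alpha 1.956, Beta 2.819, Gamma 4.225.
Rounding down gives 1, 2, 4 = 7 seats, so the divisor must be adjusted.
With modified divisor 12300: modified quotas Alpha 2.193, Beta 3.160, Gamma 4.736.
Rounding down: Alpha 2, Beta 3, Gamma 4 (total 9).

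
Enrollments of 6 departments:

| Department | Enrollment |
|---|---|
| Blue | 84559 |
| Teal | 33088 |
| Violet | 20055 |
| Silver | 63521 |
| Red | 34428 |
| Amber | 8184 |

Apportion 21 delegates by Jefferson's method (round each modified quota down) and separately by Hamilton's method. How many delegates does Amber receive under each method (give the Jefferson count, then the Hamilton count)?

Jefferson: Blue 8, Teal 3, Violet 1, Silver 6, Red 3, Amber 0.
Hamilton: Blue 7, Teal 3, Violet 2, Silver 5, Red 3, Amber 1.
Amber gets 0 under Jefferson and 1 under Hamilton.

0 and 1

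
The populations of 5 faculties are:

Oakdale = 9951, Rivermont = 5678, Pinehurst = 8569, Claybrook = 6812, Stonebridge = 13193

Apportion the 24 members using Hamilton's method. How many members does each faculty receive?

The standard divisor is 44203/24 ≈ 1841.792.
Standard quotas: Oakdale 5.4029, Rivermont 3.0829, Pinehurst 4.6525, Claybrook 3.6986, Stonebridge 7.1631.
Lower quotas: Oakdale 5, Rivermont 3, Pinehurst 4, Claybrook 3, Stonebridge 7 (sum 22, leaving 2 seats).
Remainders in descending order: Claybrook 0.6986, Pinehurst 0.6525, Oakdale 0.4029, Stonebridge 0.1631, Rivermont 0.0829.
The surplus seats go to Claybrook, Pinehurst.

Oakdale=5; Rivermont=3; Pinehurst=5; Claybrook=4; Stonebridge=7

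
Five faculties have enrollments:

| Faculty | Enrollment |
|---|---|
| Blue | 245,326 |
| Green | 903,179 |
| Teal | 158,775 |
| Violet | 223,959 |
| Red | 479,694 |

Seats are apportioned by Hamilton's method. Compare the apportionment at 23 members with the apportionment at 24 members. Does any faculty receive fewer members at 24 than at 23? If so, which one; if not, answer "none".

At 23 seats: Blue 3, Green 10, Teal 2, Violet 3, Red 5.
At 24 seats: Blue 3, Green 11, Teal 2, Violet 2, Red 6.
Violet drops from 3 to 2.

Violet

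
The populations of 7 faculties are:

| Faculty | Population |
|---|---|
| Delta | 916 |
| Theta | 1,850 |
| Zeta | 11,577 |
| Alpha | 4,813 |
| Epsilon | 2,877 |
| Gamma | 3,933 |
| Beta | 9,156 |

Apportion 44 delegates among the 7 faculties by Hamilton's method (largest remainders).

Standard divisor: 35122 ÷ 44 ≈ 798.227.
Standard quotas: Delta 1.1475, Theta 2.3176, Zeta 14.5034, Alpha 6.0296, Epsilon 3.6042, Gamma 4.9272, Beta 11.4704.
Lower quotas: Delta 1, Theta 2, Zeta 14, Alpha 6, Epsilon 3, Gamma 4, Beta 11 (sum 41, leaving 3 seats).
Remainders in descending order: Gamma 0.9272, Epsilon 0.6042, Zeta 0.5034, Beta 0.4704, Theta 0.3176, Delta 0.1475, Alpha 0.0296.
The surplus seats go to Gamma, Epsilon, Zeta.

Delta 1, Theta 2, Zeta 15, Alpha 6, Epsilon 4, Gamma 5, Beta 11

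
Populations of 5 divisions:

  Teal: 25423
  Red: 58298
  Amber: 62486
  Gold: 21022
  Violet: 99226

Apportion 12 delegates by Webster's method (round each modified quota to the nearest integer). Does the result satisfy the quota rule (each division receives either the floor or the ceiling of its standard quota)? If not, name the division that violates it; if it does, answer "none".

none

Standard quotas: Teal 1.145, Red 2.625, Amber 2.814, Gold 0.947, Violet 4.469.
Webster allocation: Teal 1, Red 3, Amber 3, Gold 1, Violet 4.
Every allocation lies between the lower and upper quota.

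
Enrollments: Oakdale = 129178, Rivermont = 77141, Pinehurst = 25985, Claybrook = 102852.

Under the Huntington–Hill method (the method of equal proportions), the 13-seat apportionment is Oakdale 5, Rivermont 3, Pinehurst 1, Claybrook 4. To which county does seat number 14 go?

Oakdale

Priority for the next seat is population ÷ (√(s·(s+1))).
Priorities: Oakdale 23584.568, Rivermont 22268.689, Pinehurst 18374.170, Claybrook 22998.406.
Highest priority: Oakdale.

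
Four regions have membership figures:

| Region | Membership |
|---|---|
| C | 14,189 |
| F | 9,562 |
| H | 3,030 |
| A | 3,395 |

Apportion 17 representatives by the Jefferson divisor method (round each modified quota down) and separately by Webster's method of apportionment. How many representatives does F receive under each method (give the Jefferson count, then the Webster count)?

6 and 5

Jefferson: C 8, F 6, H 1, A 2.
Webster: C 8, F 5, H 2, A 2.
F gets 6 under Jefferson and 5 under Webster.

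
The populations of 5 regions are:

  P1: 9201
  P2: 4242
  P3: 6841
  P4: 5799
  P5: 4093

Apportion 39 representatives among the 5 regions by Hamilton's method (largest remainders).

The standard divisor is 30176/39 ≈ 773.744.
Standard quotas: P1 11.8915, P2 5.4824, P3 8.8414, P4 7.4947, P5 5.2899.
Lower quotas: P1 11, P2 5, P3 8, P4 7, P5 5 (sum 36, leaving 3 seats).
Remainders in descending order: P1 0.8915, P3 0.8414, P4 0.4947, P2 0.4824, P5 0.2899.
The surplus seats go to P1, P3, P4.

P1=12, P2=5, P3=9, P4=8, P5=5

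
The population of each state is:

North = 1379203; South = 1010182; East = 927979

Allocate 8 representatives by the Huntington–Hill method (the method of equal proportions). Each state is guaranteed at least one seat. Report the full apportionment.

With divisor 405273: modified quotas North 3.403, South 2.493, East 2.290.
Geometric-mean thresholds: North √(3·4)=3.464, South √(2·3)=2.449, East √(2·3)=2.449.
Each quota rounded against its threshold gives North 3, South 3, East 2 (total 8).

North 3; South 3; East 2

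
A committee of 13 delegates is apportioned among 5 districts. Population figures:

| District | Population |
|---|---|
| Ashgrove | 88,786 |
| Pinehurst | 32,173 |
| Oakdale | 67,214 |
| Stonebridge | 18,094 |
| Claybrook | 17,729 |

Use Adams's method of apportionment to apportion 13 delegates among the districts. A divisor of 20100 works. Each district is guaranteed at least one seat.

With modified divisor 20100: modified quotas Ashgrove 4.417, Pinehurst 1.601, Oakdale 3.344, Stonebridge 0.900, Claybrook 0.882.
Rounding up: Ashgrove 5, Pinehurst 2, Oakdale 4, Stonebridge 1, Claybrook 1 (total 13).

Ashgrove=5; Pinehurst=2; Oakdale=4; Stonebridge=1; Claybrook=1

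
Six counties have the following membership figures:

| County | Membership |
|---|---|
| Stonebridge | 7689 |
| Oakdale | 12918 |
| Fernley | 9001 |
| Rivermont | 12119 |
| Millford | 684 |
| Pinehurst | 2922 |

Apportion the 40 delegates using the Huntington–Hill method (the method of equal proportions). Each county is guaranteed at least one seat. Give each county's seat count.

With divisor 1171: modified quotas Stonebridge 6.566, Oakdale 11.032, Fernley 7.687, Rivermont 10.349, Millford 0.584, Pinehurst 2.495.
Geometric-mean thresholds: Stonebridge √(6·7)=6.481, Oakdale √(11·12)=11.489, Fernley √(7·8)=7.483, Rivermont √(10·11)=10.488, Millford (min 1), Pinehurst √(2·3)=2.449.
Each quota rounded against its threshold gives Stonebridge 7, Oakdale 11, Fernley 8, Rivermont 10, Millford 1, Pinehurst 3 (total 40).

Stonebridge 7, Oakdale 11, Fernley 8, Rivermont 10, Millford 1, Pinehurst 3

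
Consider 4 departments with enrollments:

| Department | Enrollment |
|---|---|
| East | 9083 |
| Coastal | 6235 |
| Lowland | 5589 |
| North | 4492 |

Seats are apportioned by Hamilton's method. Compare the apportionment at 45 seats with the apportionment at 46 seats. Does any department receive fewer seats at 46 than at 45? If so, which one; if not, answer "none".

At 45 seats: East 16, Coastal 11, Lowland 10, North 8.
At 46 seats: East 17, Coastal 11, Lowland 10, North 8.
No department's allocation decreased.

none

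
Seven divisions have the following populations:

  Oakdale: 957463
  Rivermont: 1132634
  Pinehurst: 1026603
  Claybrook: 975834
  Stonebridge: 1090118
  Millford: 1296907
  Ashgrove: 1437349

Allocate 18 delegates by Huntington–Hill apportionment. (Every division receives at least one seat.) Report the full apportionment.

Oakdale: 2, Rivermont: 3, Pinehurst: 2, Claybrook: 2, Stonebridge: 3, Millford: 3, Ashgrove: 3

With divisor 432074: modified quotas Oakdale 2.216, Rivermont 2.621, Pinehurst 2.376, Claybrook 2.258, Stonebridge 2.523, Millford 3.002, Ashgrove 3.327.
Geometric-mean thresholds: Oakdale √(2·3)=2.449, Rivermont √(2·3)=2.449, Pinehurst √(2·3)=2.449, Claybrook √(2·3)=2.449, Stonebridge √(2·3)=2.449, Millford √(3·4)=3.464, Ashgrove √(3·4)=3.464.
Each quota rounded against its threshold gives Oakdale 2, Rivermont 3, Pinehurst 2, Claybrook 2, Stonebridge 3, Millford 3, Ashgrove 3 (total 18).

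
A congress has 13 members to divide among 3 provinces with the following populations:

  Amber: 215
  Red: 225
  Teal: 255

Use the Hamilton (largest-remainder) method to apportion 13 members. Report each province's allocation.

Amber 4; Red 4; Teal 5

Total 695; standard divisor 695/13 ≈ 53.462.
Standard quotas: Amber 4.022, Red 4.209, Teal 4.770.
Lower quotas: Amber 4, Red 4, Teal 4 (sum 12, leaving 1 seat).
Remainders in descending order: Teal 0.770, Red 0.209, Amber 0.022.
Largest remainder: Teal receives the extra seat.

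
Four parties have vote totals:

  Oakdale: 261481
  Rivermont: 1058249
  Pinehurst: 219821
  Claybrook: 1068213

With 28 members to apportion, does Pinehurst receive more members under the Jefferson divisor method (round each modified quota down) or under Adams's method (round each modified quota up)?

Jefferson: Oakdale 2, Rivermont 12, Pinehurst 2, Claybrook 12.
Adams: Oakdale 3, Rivermont 11, Pinehurst 3, Claybrook 11.
Pinehurst gets 2 under Jefferson and 3 under Adams.

Adams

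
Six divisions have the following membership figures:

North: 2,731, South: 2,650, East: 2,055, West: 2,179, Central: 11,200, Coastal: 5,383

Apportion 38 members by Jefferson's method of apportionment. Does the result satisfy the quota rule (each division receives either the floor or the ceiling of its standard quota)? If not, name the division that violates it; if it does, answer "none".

Standard quotas: North 3.961, South 3.844, East 2.981, West 3.161, Central 16.246, Coastal 7.808.
Jefferson allocation: North 4, South 4, East 3, West 3, Central 16, Coastal 8.
Every allocation lies between the lower and upper quota.

none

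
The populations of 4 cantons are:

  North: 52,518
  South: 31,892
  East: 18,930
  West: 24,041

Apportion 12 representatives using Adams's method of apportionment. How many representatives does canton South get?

Standard divisor 127381/12 ≈ 10615.083; standard quotas: North 4.947, South 3.004, East 1.783, West 2.265.
Rounding up gives 5, 4, 2, 3 = 14 seats, so the divisor must be adjusted.
With modified divisor 12600: modified quotas North 4.168, South 2.531, East 1.502, West 1.908.
Rounding up: North 5, South 3, East 2, West 2 (total 12).
South receives 3.

3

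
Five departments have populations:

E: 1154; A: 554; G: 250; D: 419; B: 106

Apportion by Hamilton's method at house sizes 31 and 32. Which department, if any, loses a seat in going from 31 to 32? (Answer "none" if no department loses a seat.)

At 31 seats: E 15, A 7, G 3, D 5, B 1.
At 32 seats: E 15, A 7, G 3, D 6, B 1.
No department's allocation decreased.

none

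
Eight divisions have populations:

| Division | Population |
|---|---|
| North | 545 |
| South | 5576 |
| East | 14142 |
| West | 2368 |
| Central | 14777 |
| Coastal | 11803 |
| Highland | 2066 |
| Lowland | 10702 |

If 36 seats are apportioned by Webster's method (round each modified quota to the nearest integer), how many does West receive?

1

Standard divisor 61979/36 ≈ 1721.639; standard quotas: North 0.317, South 3.239, East 8.214, West 1.375, Central 8.583, Coastal 6.856, Highland 1.200, Lowland 6.216.
Rounding to the nearest integer gives 0, 3, 8, 1, 9, 7, 1, 6 = 35 seats, so the divisor must be adjusted.
With modified divisor 1655: modified quotas North 0.329, South 3.369, East 8.545, West 1.431, Central 8.929, Coastal 7.132, Highland 1.248, Lowland 6.466.
Rounding to the nearest integer: North 0, South 3, East 9, West 1, Central 9, Coastal 7, Highland 1, Lowland 6 (total 36).
West receives 1.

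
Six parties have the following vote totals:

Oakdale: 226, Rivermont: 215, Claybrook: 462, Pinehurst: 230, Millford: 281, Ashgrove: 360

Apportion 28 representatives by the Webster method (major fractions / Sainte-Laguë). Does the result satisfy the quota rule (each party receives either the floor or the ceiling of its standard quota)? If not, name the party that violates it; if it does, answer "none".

none

Standard quotas: Oakdale 3.567, Rivermont 3.393, Claybrook 7.292, Pinehurst 3.630, Millford 4.435, Ashgrove 5.682.
Webster allocation: Oakdale 4, Rivermont 3, Claybrook 7, Pinehurst 4, Millford 4, Ashgrove 6.
Every allocation lies between the lower and upper quota.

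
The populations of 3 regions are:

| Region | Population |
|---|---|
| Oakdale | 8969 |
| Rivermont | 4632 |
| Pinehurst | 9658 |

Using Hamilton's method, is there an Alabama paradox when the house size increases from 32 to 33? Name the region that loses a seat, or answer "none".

Rivermont

At 32 seats: Oakdale 12, Rivermont 7, Pinehurst 13.
At 33 seats: Oakdale 13, Rivermont 6, Pinehurst 14.
Rivermont drops from 7 to 6.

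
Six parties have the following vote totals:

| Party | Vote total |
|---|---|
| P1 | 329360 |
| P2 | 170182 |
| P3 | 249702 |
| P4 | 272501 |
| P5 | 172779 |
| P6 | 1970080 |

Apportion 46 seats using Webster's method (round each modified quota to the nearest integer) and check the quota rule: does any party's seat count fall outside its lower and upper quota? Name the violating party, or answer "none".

Standard quotas: P1 4.788, P2 2.474, P3 3.630, P4 3.961, P5 2.511, P6 28.637.
Webster allocation: P1 5, P2 2, P3 4, P4 4, P5 2, P6 29.
Every allocation lies between the lower and upper quota.

none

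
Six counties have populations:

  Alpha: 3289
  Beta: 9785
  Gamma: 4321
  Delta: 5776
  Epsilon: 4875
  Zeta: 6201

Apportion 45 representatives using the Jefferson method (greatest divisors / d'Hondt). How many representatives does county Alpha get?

4

Standard divisor 34247/45 ≈ 761.044; standard quotas: Alpha 4.322, Beta 12.857, Gamma 5.678, Delta 7.590, Epsilon 6.406, Zeta 8.148.
Rounding down gives 4, 12, 5, 7, 6, 8 = 42 seats, so the divisor must be adjusted.
With modified divisor 700: modified quotas Alpha 4.699, Beta 13.979, Gamma 6.173, Delta 8.251, Epsilon 6.964, Zeta 8.859.
Rounding down: Alpha 4, Beta 13, Gamma 6, Delta 8, Epsilon 6, Zeta 8 (total 45).
Alpha receives 4.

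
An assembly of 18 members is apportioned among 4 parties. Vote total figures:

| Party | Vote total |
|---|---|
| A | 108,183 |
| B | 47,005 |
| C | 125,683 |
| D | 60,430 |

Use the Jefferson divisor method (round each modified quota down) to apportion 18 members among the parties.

A: 6; B: 2; C: 7; D: 3

Standard divisor 341301/18 ≈ 18961.167; standard quotas: A 5.706, B 2.479, C 6.628, D 3.187.
Rounding down gives 5, 2, 6, 3 = 16 seats, so the divisor must be adjusted.
With modified divisor 16800: modified quotas A 6.439, B 2.798, C 7.481, D 3.597.
Rounding down: A 6, B 2, C 7, D 3 (total 18).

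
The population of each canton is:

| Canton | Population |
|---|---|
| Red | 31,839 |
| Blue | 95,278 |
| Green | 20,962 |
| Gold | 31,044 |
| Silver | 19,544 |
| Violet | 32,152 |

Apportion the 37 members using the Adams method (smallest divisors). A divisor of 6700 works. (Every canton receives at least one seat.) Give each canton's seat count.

With modified divisor 6700: modified quotas Red 4.752, Blue 14.221, Green 3.129, Gold 4.633, Silver 2.917, Violet 4.799.
Rounding up: Red 5, Blue 15, Green 4, Gold 5, Silver 3, Violet 5 (total 37).

Red: 5, Blue: 15, Green: 4, Gold: 5, Silver: 3, Violet: 5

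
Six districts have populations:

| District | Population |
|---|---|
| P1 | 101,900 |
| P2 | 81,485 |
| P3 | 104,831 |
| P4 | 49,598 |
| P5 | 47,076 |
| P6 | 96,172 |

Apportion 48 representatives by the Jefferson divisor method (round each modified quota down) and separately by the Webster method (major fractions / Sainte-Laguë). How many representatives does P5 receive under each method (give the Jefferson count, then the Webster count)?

4 and 5

Jefferson: P1 10, P2 8, P3 11, P4 5, P5 4, P6 10.
Webster: P1 10, P2 8, P3 10, P4 5, P5 5, P6 10.
P5 gets 4 under Jefferson and 5 under Webster.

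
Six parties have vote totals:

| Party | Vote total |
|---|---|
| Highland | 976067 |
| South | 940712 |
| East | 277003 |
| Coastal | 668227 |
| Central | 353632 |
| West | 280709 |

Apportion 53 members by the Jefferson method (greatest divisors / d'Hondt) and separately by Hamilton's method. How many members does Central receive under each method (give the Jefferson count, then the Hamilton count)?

Jefferson: Highland 15, South 15, East 4, Coastal 10, Central 5, West 4.
Hamilton: Highland 15, South 14, East 4, Coastal 10, Central 6, West 4.
Central gets 5 under Jefferson and 6 under Hamilton.

5 and 6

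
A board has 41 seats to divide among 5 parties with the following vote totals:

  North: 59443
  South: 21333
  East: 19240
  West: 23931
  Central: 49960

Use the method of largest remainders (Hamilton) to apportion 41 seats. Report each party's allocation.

The standard divisor is 173907/41 ≈ 4241.634.
Standard quotas: North 14.0142, South 5.0294, East 4.5360, West 5.6419, Central 11.7785.
Lower quotas: North 14, South 5, East 4, West 5, Central 11 (sum 39, leaving 2 seats).
Remainders in descending order: Central 0.7785, West 0.6419, East 0.5360, South 0.0294, North 0.0142.
Largest remainders: Central, West receive the extra seats.

North 14, South 5, East 4, West 6, Central 12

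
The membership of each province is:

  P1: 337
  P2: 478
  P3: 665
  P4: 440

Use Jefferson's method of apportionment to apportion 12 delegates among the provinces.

Standard divisor 1920/12 ≈ 160; standard quotas: P1 2.106, P2 2.987, P3 4.156, P4 2.750.
Rounding down gives 2, 2, 4, 2 = 10 seats, so the divisor must be adjusted.
With modified divisor 140: modified quotas P1 2.407, P2 3.414, P3 4.750, P4 3.143.
Rounding down: P1 2, P2 3, P3 4, P4 3 (total 12).

P1=2, P2=3, P3=4, P4=3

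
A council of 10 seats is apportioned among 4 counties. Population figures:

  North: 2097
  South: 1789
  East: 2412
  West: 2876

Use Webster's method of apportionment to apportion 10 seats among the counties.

North=2; South=2; East=3; West=3

Standard divisor 9174/10 ≈ 917.4; standard quotas: North 2.286, South 1.950, East 2.629, West 3.135.
Rounding to the nearest integer gives North 2, South 2, East 3, West 3 — total 10, matching the house size, so no adjustment is needed.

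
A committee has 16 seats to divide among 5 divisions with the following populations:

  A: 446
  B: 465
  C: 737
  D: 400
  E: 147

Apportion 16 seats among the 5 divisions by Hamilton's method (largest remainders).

A 3, B 4, C 5, D 3, E 1

Total 2195; standard divisor 2195/16 ≈ 137.188.
Standard quotas: A 3.251, B 3.390, C 5.372, D 2.916, E 1.072.
Lower quotas: A 3, B 3, C 5, D 2, E 1 (sum 14, leaving 2 seats).
Remainders in descending order: D 0.916, B 0.390, C 0.372, A 0.251, E 0.072.
Largest remainders: D, B receive the extra seats.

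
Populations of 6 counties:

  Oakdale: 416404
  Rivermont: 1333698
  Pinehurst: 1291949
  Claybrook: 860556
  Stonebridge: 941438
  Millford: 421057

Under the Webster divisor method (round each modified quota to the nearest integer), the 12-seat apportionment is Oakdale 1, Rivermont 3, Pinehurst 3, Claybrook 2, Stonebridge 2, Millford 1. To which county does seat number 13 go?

Rivermont

Priority for the next seat is population ÷ (current seats + 0.5).
Priorities: Oakdale 277602.667, Rivermont 381056.571, Pinehurst 369128.286, Claybrook 344222.400, Stonebridge 376575.200, Millford 280704.667.
Highest priority: Rivermont.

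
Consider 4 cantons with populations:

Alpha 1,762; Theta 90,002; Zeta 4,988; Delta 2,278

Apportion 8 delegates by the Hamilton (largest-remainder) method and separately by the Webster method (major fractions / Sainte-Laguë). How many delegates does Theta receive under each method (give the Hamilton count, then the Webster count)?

Hamilton: Alpha 0, Theta 7, Zeta 1, Delta 0.
Webster: Alpha 0, Theta 8, Zeta 0, Delta 0.
Theta gets 7 under Hamilton and 8 under Webster.

7 and 8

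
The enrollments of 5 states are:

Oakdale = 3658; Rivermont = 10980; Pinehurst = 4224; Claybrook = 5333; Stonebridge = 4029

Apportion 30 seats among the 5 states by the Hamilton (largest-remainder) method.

The standard divisor is 28224/30 ≈ 940.8.
Standard quotas: Oakdale 3.8882, Rivermont 11.6709, Pinehurst 4.4898, Claybrook 5.6686, Stonebridge 4.2825.
Lower quotas: Oakdale 3, Rivermont 11, Pinehurst 4, Claybrook 5, Stonebridge 4 (sum 27, leaving 3 seats).
Remainders in descending order: Oakdale 0.8882, Rivermont 0.6709, Claybrook 0.6686, Pinehurst 0.4898, Stonebridge 0.2825.
The surplus seats go to Oakdale, Rivermont, Claybrook.

Oakdale=4, Rivermont=12, Pinehurst=4, Claybrook=6, Stonebridge=4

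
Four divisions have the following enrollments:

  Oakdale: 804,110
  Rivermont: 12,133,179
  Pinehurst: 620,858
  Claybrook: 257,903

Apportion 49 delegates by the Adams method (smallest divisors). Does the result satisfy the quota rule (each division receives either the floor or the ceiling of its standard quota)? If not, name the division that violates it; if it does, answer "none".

Rivermont

Standard quotas: Oakdale 2.852, Rivermont 43.032, Pinehurst 2.202, Claybrook 0.915.
Adams allocation: Oakdale 3, Rivermont 42, Pinehurst 3, Claybrook 1.
Rivermont has quota 43.032 (lower 43, upper 44) but receives 42 — outside the quota interval.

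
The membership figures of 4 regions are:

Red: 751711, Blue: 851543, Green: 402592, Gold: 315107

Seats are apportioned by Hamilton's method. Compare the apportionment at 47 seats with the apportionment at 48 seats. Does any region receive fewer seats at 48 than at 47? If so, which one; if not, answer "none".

Gold

At 47 seats: Red 15, Blue 17, Green 8, Gold 7.
At 48 seats: Red 16, Blue 18, Green 8, Gold 6.
Gold drops from 7 to 6.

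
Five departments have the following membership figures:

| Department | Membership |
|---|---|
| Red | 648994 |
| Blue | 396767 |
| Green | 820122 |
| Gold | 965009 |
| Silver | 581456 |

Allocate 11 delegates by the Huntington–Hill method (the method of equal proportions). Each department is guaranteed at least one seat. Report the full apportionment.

Red 2, Blue 1, Green 3, Gold 3, Silver 2

With divisor 307685: modified quotas Red 2.109, Blue 1.290, Green 2.665, Gold 3.136, Silver 1.890.
Geometric-mean thresholds: Red √(2·3)=2.449, Blue √(1·2)=1.414, Green √(2·3)=2.449, Gold √(3·4)=3.464, Silver √(1·2)=1.414.
Each quota rounded against its threshold gives Red 2, Blue 1, Green 3, Gold 3, Silver 2 (total 11).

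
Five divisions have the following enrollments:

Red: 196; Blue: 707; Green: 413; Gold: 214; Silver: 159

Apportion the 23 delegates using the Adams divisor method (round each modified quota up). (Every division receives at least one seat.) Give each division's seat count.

Standard divisor 1689/23 ≈ 73.435; standard quotas: Red 2.669, Blue 9.628, Green 5.624, Gold 2.914, Silver 2.165.
Rounding up gives 3, 10, 6, 3, 3 = 25 seats, so the divisor must be adjusted.
With modified divisor 81: modified quotas Red 2.420, Blue 8.728, Green 5.099, Gold 2.642, Silver 1.963.
Rounding up: Red 3, Blue 9, Green 6, Gold 3, Silver 2 (total 23).

Red 3; Blue 9; Green 6; Gold 3; Silver 2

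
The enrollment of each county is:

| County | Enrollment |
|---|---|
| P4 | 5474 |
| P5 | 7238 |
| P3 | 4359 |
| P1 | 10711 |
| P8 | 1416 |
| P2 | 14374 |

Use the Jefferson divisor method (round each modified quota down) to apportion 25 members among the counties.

Standard divisor 43572/25 ≈ 1742.88; standard quotas: P4 3.141, P5 4.153, P3 2.501, P1 6.146, P8 0.812, P2 8.247.
Rounding down gives 3, 4, 2, 6, 0, 8 = 23 seats, so the divisor must be adjusted.
With modified divisor 1500: modified quotas P4 3.649, P5 4.825, P3 2.906, P1 7.141, P8 0.944, P2 9.583.
Rounding down: P4 3, P5 4, P3 2, P1 7, P8 0, P2 9 (total 25).

P4: 3, P5: 4, P3: 2, P1: 7, P8: 0, P2: 9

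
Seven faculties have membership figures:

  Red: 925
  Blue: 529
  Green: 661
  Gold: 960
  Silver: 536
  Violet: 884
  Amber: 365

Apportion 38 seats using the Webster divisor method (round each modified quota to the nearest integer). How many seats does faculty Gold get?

Standard divisor 4860/38 ≈ 127.895; standard quotas: Red 7.233, Blue 4.136, Green 5.168, Gold 7.506, Silver 4.191, Violet 6.912, Amber 2.854.
Rounding to the nearest integer gives Red 7, Blue 4, Green 5, Gold 8, Silver 4, Violet 7, Amber 3 — total 38, matching the house size, so no adjustment is needed.
Gold receives 8.

8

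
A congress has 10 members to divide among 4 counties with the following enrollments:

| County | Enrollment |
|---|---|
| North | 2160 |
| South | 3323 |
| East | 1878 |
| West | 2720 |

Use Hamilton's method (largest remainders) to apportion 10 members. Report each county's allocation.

The standard divisor is 10081/10 ≈ 1008.1.
Standard quotas: North 2.143, South 3.296, East 1.863, West 2.698.
Lower quotas: North 2, South 3, East 1, West 2 (sum 8, leaving 2 seats).
Remainders in descending order: East 0.863, West 0.698, South 0.296, North 0.143.
Largest remainders: East, West receive the extra seats.

North 2, South 3, East 2, West 3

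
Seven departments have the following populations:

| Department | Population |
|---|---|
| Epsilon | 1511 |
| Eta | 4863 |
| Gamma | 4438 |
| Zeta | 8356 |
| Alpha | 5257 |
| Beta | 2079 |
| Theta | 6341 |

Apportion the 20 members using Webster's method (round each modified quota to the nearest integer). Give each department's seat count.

Epsilon=1; Eta=3; Gamma=3; Zeta=5; Alpha=3; Beta=1; Theta=4

Standard divisor 32845/20 ≈ 1642.25; standard quotas: Epsilon 0.920, Eta 2.961, Gamma 2.702, Zeta 5.088, Alpha 3.201, Beta 1.266, Theta 3.861.
Rounding to the nearest integer gives Epsilon 1, Eta 3, Gamma 3, Zeta 5, Alpha 3, Beta 1, Theta 4 — total 20, matching the house size, so no adjustment is needed.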